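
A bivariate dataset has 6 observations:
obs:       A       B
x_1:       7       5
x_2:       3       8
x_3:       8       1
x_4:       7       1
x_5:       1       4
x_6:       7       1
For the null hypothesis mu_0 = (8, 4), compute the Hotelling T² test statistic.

Step 1 — sample mean vector:
  mean(A) = (7 + 3 + 8 + 7 + 1 + 7) / 6 = 33/6 = 5.5
  mean(B) = (5 + 8 + 1 + 1 + 4 + 1) / 6 = 20/6 = 3.3333
  x̄ = (5.5, 3.3333),  deviation x̄ - mu_0 = (5.5, 3.3333) - (8, 4) = (-2.5, -0.6667).

Step 2 — sample covariance matrix, S[i,j] = (1/(n-1)) · Σ_k (x_{k,i} - mean_i) · (x_{k,j} - mean_j), divisor n-1 = 5:
  S[A,A] = ((1.5)·(1.5) + (-2.5)·(-2.5) + (2.5)·(2.5) + (1.5)·(1.5) + (-4.5)·(-4.5) + (1.5)·(1.5)) / 5 = 39.5/5 = 7.9
  S[A,B] = ((1.5)·(1.6667) + (-2.5)·(4.6667) + (2.5)·(-2.3333) + (1.5)·(-2.3333) + (-4.5)·(0.6667) + (1.5)·(-2.3333)) / 5 = -25/5 = -5
  S[B,B] = ((1.6667)·(1.6667) + (4.6667)·(4.6667) + (-2.3333)·(-2.3333) + (-2.3333)·(-2.3333) + (0.6667)·(0.6667) + (-2.3333)·(-2.3333)) / 5 = 41.3333/5 = 8.2667
  S = [[7.9, -5],
 [-5, 8.2667]].

Step 3 — invert S. det(S) = 7.9·8.2667 - (-5)² = 40.3067.
  S^{-1} = (1/det) · [[d, -b], [-b, a]] = [[0.2051, 0.124],
 [0.124, 0.196]].

Step 4 — quadratic form (x̄ - mu_0)^T · S^{-1} · (x̄ - mu_0):
  S^{-1} · (x̄ - mu_0) = (-0.5954, -0.4408),
  (x̄ - mu_0)^T · [...] = (-2.5)·(-0.5954) + (-0.6667)·(-0.4408) = 1.7824.

Step 5 — scale by n: T² = 6 · 1.7824 = 10.6947.

T² ≈ 10.6947


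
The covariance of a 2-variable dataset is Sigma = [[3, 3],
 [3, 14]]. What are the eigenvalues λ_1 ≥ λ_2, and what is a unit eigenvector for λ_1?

Step 1 — characteristic polynomial of 2×2 Sigma:
  det(Sigma - λI) = λ² - trace · λ + det = 0.
  trace = 3 + 14 = 17, det = 3·14 - (3)² = 33.
Step 2 — discriminant:
  Δ = trace² - 4·det = 289 - 132 = 157.
Step 3 — eigenvalues:
  λ = (trace ± √Δ)/2 = (17 ± 12.53)/2,
  λ_1 = 14.765,  λ_2 = 2.235.

Step 4 — unit eigenvector for λ_1: solve (Sigma - λ_1 I)v = 0. First row:
  (3 - 14.765)·v_x + (3)·v_y = 0, i.e. (-11.765)·v_x + (3)·v_y = 0,
  so v ∝ (b, λ_1 - a) = (3, 11.765) = u.
  ||u|| = √((3)² + (11.765)²) = √(147.4148) ≈ 12.1414,
  v_1 = u/||u|| ≈ (0.2471, 0.969) (||v_1|| = 1).

λ_1 = 14.765,  λ_2 = 2.235;  v_1 ≈ (0.2471, 0.969)


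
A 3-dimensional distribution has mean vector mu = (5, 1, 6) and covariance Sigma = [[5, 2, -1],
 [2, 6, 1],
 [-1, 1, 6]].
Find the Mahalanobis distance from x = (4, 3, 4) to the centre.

Step 1 — centre the observation: (x - mu) = (-1, 2, -2).

Step 2 — invert Sigma (cofactor / det for 3×3, or solve directly):
  Sigma^{-1} = [[0.2482, -0.0922, 0.0567],
 [-0.0922, 0.2057, -0.0496],
 [0.0567, -0.0496, 0.1844]].

Step 3 — form the quadratic (x - mu)^T · Sigma^{-1} · (x - mu):
  Sigma^{-1} · (x - mu) = (-0.5461, 0.6028, -0.5248).
  (x - mu)^T · [Sigma^{-1} · (x - mu)] = (-1)·(-0.5461) + (2)·(0.6028) + (-2)·(-0.5248) = 2.8014.

Step 4 — take square root: d = √(2.8014) ≈ 1.6737.

d(x, mu) = √(2.8014) ≈ 1.6737


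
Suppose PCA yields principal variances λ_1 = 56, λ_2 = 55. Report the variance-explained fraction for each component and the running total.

Step 1 — total variance = trace(Sigma) = Σ λ_i = 56 + 55 = 111.

Step 2 — fraction explained by component i = λ_i / Σ λ:
  PC1: 56/111 = 0.5045
  PC2: 55/111 = 0.4955

Step 3 — cumulative fraction after k components = (λ_1 + ... + λ_k) / Σ λ:
  k = 1: 56/111 = 0.5045
  k = 2: (56 + 55)/111 = 111/111 = 1

Summary (fraction, with percent):

explained: PC1 0.5045 (50.45%), PC2 0.4955 (49.55%);  cumulative: 0.5045, 1


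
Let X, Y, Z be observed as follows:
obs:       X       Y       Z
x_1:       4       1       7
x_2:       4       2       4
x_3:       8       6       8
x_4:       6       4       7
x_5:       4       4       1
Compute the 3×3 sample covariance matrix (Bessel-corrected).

Step 1 — column means:
  mean(X) = (4 + 4 + 8 + 6 + 4) / 5 = 26/5 = 5.2
  mean(Y) = (1 + 2 + 6 + 4 + 4) / 5 = 17/5 = 3.4
  mean(Z) = (7 + 4 + 8 + 7 + 1) / 5 = 27/5 = 5.4

Step 2 — sample covariance S[i,j] = (1/(n-1)) · Σ_k (x_{k,i} - mean_i) · (x_{k,j} - mean_j), with n-1 = 4.
  S[X,X] = ((-1.2)·(-1.2) + (-1.2)·(-1.2) + (2.8)·(2.8) + (0.8)·(0.8) + (-1.2)·(-1.2)) / 4 = 12.8/4 = 3.2
  S[X,Y] = ((-1.2)·(-2.4) + (-1.2)·(-1.4) + (2.8)·(2.6) + (0.8)·(0.6) + (-1.2)·(0.6)) / 4 = 11.6/4 = 2.9
  S[X,Z] = ((-1.2)·(1.6) + (-1.2)·(-1.4) + (2.8)·(2.6) + (0.8)·(1.6) + (-1.2)·(-4.4)) / 4 = 13.6/4 = 3.4
  S[Y,Y] = ((-2.4)·(-2.4) + (-1.4)·(-1.4) + (2.6)·(2.6) + (0.6)·(0.6) + (0.6)·(0.6)) / 4 = 15.2/4 = 3.8
  S[Y,Z] = ((-2.4)·(1.6) + (-1.4)·(-1.4) + (2.6)·(2.6) + (0.6)·(1.6) + (0.6)·(-4.4)) / 4 = 3.2/4 = 0.8
  S[Z,Z] = ((1.6)·(1.6) + (-1.4)·(-1.4) + (2.6)·(2.6) + (1.6)·(1.6) + (-4.4)·(-4.4)) / 4 = 33.2/4 = 8.3

S is symmetric (S[j,i] = S[i,j]). Assembling:

S = [[3.2, 2.9, 3.4],
 [2.9, 3.8, 0.8],
 [3.4, 0.8, 8.3]]


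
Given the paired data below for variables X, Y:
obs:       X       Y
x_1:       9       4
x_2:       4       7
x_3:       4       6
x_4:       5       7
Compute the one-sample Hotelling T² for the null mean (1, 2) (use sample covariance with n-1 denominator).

Step 1 — sample mean vector:
  mean(X) = (9 + 4 + 4 + 5) / 4 = 22/4 = 5.5
  mean(Y) = (4 + 7 + 6 + 7) / 4 = 24/4 = 6
  x̄ = (5.5, 6),  deviation x̄ - mu_0 = (5.5, 6) - (1, 2) = (4.5, 4).

Step 2 — sample covariance matrix, S[i,j] = (1/(n-1)) · Σ_k (x_{k,i} - mean_i) · (x_{k,j} - mean_j), divisor n-1 = 3:
  S[X,X] = ((3.5)·(3.5) + (-1.5)·(-1.5) + (-1.5)·(-1.5) + (-0.5)·(-0.5)) / 3 = 17/3 = 5.6667
  S[X,Y] = ((3.5)·(-2) + (-1.5)·(1) + (-1.5)·(0) + (-0.5)·(1)) / 3 = -9/3 = -3
  S[Y,Y] = ((-2)·(-2) + (1)·(1) + (0)·(0) + (1)·(1)) / 3 = 6/3 = 2
  S = [[5.6667, -3],
 [-3, 2]].

Step 3 — invert S. det(S) = 5.6667·2 - (-3)² = 2.3333.
  S^{-1} = (1/det) · [[d, -b], [-b, a]] = [[0.8571, 1.2857],
 [1.2857, 2.4286]].

Step 4 — quadratic form (x̄ - mu_0)^T · S^{-1} · (x̄ - mu_0):
  S^{-1} · (x̄ - mu_0) = (9, 15.5),
  (x̄ - mu_0)^T · [...] = (4.5)·(9) + (4)·(15.5) = 102.5.

Step 5 — scale by n: T² = 4 · 102.5 = 410.

T² ≈ 410


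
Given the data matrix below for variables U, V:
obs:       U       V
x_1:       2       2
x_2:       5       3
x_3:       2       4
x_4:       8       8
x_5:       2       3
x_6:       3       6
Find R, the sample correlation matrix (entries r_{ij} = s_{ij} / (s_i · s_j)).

Step 1 — column means:
  mean(U) = (2 + 5 + 2 + 8 + 2 + 3) / 6 = 22/6 = 3.6667
  mean(V) = (2 + 3 + 4 + 8 + 3 + 6) / 6 = 26/6 = 4.3333

Step 2 — sample variances and covariances s[i,j] = (1/(n-1)) · Σ_k (x_{k,i} - mean_i) · (x_{k,j} - mean_j), with n-1 = 5:
  s[U,U] = ((-1.6667)·(-1.6667) + (1.3333)·(1.3333) + (-1.6667)·(-1.6667) + (4.3333)·(4.3333) + (-1.6667)·(-1.6667) + (-0.6667)·(-0.6667)) / 5 = 29.3333/5 = 5.8667
  s[U,V] = ((-1.6667)·(-2.3333) + (1.3333)·(-1.3333) + (-1.6667)·(-0.3333) + (4.3333)·(3.6667) + (-1.6667)·(-1.3333) + (-0.6667)·(1.6667)) / 5 = 19.6667/5 = 3.9333
  s[V,V] = ((-2.3333)·(-2.3333) + (-1.3333)·(-1.3333) + (-0.3333)·(-0.3333) + (3.6667)·(3.6667) + (-1.3333)·(-1.3333) + (1.6667)·(1.6667)) / 5 = 25.3333/5 = 5.0667
  Sample standard deviations s_i = √(s[i,i]):
  s(U) = √(5.8667) = 2.4221
  s(V) = √(5.0667) = 2.2509

Step 3 — r_{ij} = s_{ij} / (s_i · s_j):
  r[U,U] = 1 (diagonal).
  r[U,V] = 3.9333 / (2.4221 · 2.2509) = 3.9333 / 5.452 = 0.7214
  r[V,V] = 1 (diagonal).

R is symmetric with unit diagonal. Assembling:

R = [[1, 0.7214],
 [0.7214, 1]]


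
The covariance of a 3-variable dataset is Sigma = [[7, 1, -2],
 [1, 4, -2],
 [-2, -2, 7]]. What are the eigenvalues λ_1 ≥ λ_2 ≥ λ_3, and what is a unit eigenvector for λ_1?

Step 1 — characteristic polynomial p(λ) = det(λI - Sigma) = λ³ - tr·λ² + c_1·λ - det, where tr = trace, c_1 = sum of the principal 2×2 minors, det = det(Sigma):
  tr = 7 + 4 + 7 = 18,
  c_1 = (7·4 - (1)²) + (7·7 - (-2)²) + (4·7 - (-2)²) = 27 + 45 + 24 = 96,
  det = 7·(4·7 - (-2)²) - (1)·((1)·7 - (-2)·(-2)) + (-2)·((1)·(-2) - 4·(-2)) = 7·(24) - (1)·(3) + (-2)·(6) = 153.
  So p(λ) = λ³ - 18λ² + 96λ - 153.
Step 2 — look for an integer root (rational root theorem: any rational root is an integer divisor of 153). Testing λ = 3:
  p(3) = 27 - 162 + 288 - 153 = 0  ✓
  Dividing out (λ - 3): p(λ) = (λ - 3)(λ² - 15λ + 51).
Step 3 — remaining eigenvalues from the quadratic λ² - 15λ + 51 = 0:
  Δ = 15² - 4·51 = 225 - 204 = 21,  λ = (15 ± √21)/2 = (15 ± 4.5826)/2 ≈ 9.7913 or 5.2087.
  Sorted: λ_1 = 9.7913,  λ_2 = 5.2087,  λ_3 = 3  (check: sum = 18 = tr ✓).

Step 4 — unit eigenvector for λ_1 ≈ 9.7913: v spans the null space of (Sigma - λ_1 I), whose rows are
  r_1 = (-2.7913, 1, -2),  r_2 = (1, -5.7913, -2),  r_3 = (-2, -2, -2.7913).
  v is orthogonal to every row, so take v ∝ r_1 × r_2 = ((1)·(-2) - (-2)·(-5.7913), (-2)·(1) - (-2.7913)·(-2), (-2.7913)·(-5.7913) - (1)·(1)) ≈ (-13.5826, -7.5826, 15.1652).
  Rescale (multiply by -1 so the first nonzero entry is positive): u = (13.5826, 7.5826, -15.1652).
  ||u|| = √((13.5826)² + (7.5826)² + (-15.1652)²) = √(471.9636) ≈ 21.7247,  v_1 = u/||u|| ≈ (0.6252, 0.349, -0.6981) (||v_1|| = 1).

λ_1 = 9.7913,  λ_2 = 5.2087,  λ_3 = 3;  v_1 ≈ (0.6252, 0.349, -0.6981)


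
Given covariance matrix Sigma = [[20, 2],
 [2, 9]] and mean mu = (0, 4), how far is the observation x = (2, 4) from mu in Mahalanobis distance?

Step 1 — centre the observation: (x - mu) = (2, 0).

Step 2 — invert Sigma. det(Sigma) = 20·9 - (2)² = 176.
  Sigma^{-1} = (1/det) · [[d, -b], [-b, a]] = [[0.0511, -0.0114],
 [-0.0114, 0.1136]].

Step 3 — form the quadratic (x - mu)^T · Sigma^{-1} · (x - mu):
  Sigma^{-1} · (x - mu) = (0.1023, -0.0227).
  (x - mu)^T · [Sigma^{-1} · (x - mu)] = (2)·(0.1023) + (0)·(-0.0227) = 0.2045.

Step 4 — take square root: d = √(0.2045) ≈ 0.4523.

d(x, mu) = √(0.2045) ≈ 0.4523


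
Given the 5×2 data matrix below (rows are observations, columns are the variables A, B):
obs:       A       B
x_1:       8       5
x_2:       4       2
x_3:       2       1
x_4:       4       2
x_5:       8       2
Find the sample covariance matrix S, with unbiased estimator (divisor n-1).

Step 1 — column means:
  mean(A) = (8 + 4 + 2 + 4 + 8) / 5 = 26/5 = 5.2
  mean(B) = (5 + 2 + 1 + 2 + 2) / 5 = 12/5 = 2.4

Step 2 — sample covariance S[i,j] = (1/(n-1)) · Σ_k (x_{k,i} - mean_i) · (x_{k,j} - mean_j), with n-1 = 4.
  S[A,A] = ((2.8)·(2.8) + (-1.2)·(-1.2) + (-3.2)·(-3.2) + (-1.2)·(-1.2) + (2.8)·(2.8)) / 4 = 28.8/4 = 7.2
  S[A,B] = ((2.8)·(2.6) + (-1.2)·(-0.4) + (-3.2)·(-1.4) + (-1.2)·(-0.4) + (2.8)·(-0.4)) / 4 = 11.6/4 = 2.9
  S[B,B] = ((2.6)·(2.6) + (-0.4)·(-0.4) + (-1.4)·(-1.4) + (-0.4)·(-0.4) + (-0.4)·(-0.4)) / 4 = 9.2/4 = 2.3

S is symmetric (S[j,i] = S[i,j]). Assembling:

S = [[7.2, 2.9],
 [2.9, 2.3]]


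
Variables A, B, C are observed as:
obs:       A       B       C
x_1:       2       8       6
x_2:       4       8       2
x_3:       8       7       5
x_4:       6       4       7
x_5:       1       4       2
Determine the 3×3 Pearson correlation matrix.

Step 1 — column means:
  mean(A) = (2 + 4 + 8 + 6 + 1) / 5 = 21/5 = 4.2
  mean(B) = (8 + 8 + 7 + 4 + 4) / 5 = 31/5 = 6.2
  mean(C) = (6 + 2 + 5 + 7 + 2) / 5 = 22/5 = 4.4

Step 2 — sample variances and covariances s[i,j] = (1/(n-1)) · Σ_k (x_{k,i} - mean_i) · (x_{k,j} - mean_j), with n-1 = 4:
  s[A,A] = ((-2.2)·(-2.2) + (-0.2)·(-0.2) + (3.8)·(3.8) + (1.8)·(1.8) + (-3.2)·(-3.2)) / 4 = 32.8/4 = 8.2
  s[A,B] = ((-2.2)·(1.8) + (-0.2)·(1.8) + (3.8)·(0.8) + (1.8)·(-2.2) + (-3.2)·(-2.2)) / 4 = 1.8/4 = 0.45
  s[A,C] = ((-2.2)·(1.6) + (-0.2)·(-2.4) + (3.8)·(0.6) + (1.8)·(2.6) + (-3.2)·(-2.4)) / 4 = 11.6/4 = 2.9
  s[B,B] = ((1.8)·(1.8) + (1.8)·(1.8) + (0.8)·(0.8) + (-2.2)·(-2.2) + (-2.2)·(-2.2)) / 4 = 16.8/4 = 4.2
  s[B,C] = ((1.8)·(1.6) + (1.8)·(-2.4) + (0.8)·(0.6) + (-2.2)·(2.6) + (-2.2)·(-2.4)) / 4 = -1.4/4 = -0.35
  s[C,C] = ((1.6)·(1.6) + (-2.4)·(-2.4) + (0.6)·(0.6) + (2.6)·(2.6) + (-2.4)·(-2.4)) / 4 = 21.2/4 = 5.3
  Sample standard deviations s_i = √(s[i,i]):
  s(A) = √(8.2) = 2.8636
  s(B) = √(4.2) = 2.0494
  s(C) = √(5.3) = 2.3022

Step 3 — r_{ij} = s_{ij} / (s_i · s_j):
  r[A,A] = 1 (diagonal).
  r[A,B] = 0.45 / (2.8636 · 2.0494) = 0.45 / 5.8686 = 0.0767
  r[A,C] = 2.9 / (2.8636 · 2.3022) = 2.9 / 6.5924 = 0.4399
  r[B,B] = 1 (diagonal).
  r[B,C] = -0.35 / (2.0494 · 2.3022) = -0.35 / 4.7181 = -0.0742
  r[C,C] = 1 (diagonal).

R is symmetric with unit diagonal. Assembling:

R = [[1, 0.0767, 0.4399],
 [0.0767, 1, -0.0742],
 [0.4399, -0.0742, 1]]


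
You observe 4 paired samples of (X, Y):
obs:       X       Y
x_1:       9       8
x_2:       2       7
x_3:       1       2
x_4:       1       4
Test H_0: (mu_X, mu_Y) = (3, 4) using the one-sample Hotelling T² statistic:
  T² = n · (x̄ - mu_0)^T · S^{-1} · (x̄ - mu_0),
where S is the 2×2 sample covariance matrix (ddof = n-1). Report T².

Step 1 — sample mean vector:
  mean(X) = (9 + 2 + 1 + 1) / 4 = 13/4 = 3.25
  mean(Y) = (8 + 7 + 2 + 4) / 4 = 21/4 = 5.25
  x̄ = (3.25, 5.25),  deviation x̄ - mu_0 = (3.25, 5.25) - (3, 4) = (0.25, 1.25).

Step 2 — sample covariance matrix, S[i,j] = (1/(n-1)) · Σ_k (x_{k,i} - mean_i) · (x_{k,j} - mean_j), divisor n-1 = 3:
  S[X,X] = ((5.75)·(5.75) + (-1.25)·(-1.25) + (-2.25)·(-2.25) + (-2.25)·(-2.25)) / 3 = 44.75/3 = 14.9167
  S[X,Y] = ((5.75)·(2.75) + (-1.25)·(1.75) + (-2.25)·(-3.25) + (-2.25)·(-1.25)) / 3 = 23.75/3 = 7.9167
  S[Y,Y] = ((2.75)·(2.75) + (1.75)·(1.75) + (-3.25)·(-3.25) + (-1.25)·(-1.25)) / 3 = 22.75/3 = 7.5833
  S = [[14.9167, 7.9167],
 [7.9167, 7.5833]].

Step 3 — invert S. det(S) = 14.9167·7.5833 - (7.9167)² = 50.4444.
  S^{-1} = (1/det) · [[d, -b], [-b, a]] = [[0.1503, -0.1569],
 [-0.1569, 0.2957]].

Step 4 — quadratic form (x̄ - mu_0)^T · S^{-1} · (x̄ - mu_0):
  S^{-1} · (x̄ - mu_0) = (-0.1586, 0.3304),
  (x̄ - mu_0)^T · [...] = (0.25)·(-0.1586) + (1.25)·(0.3304) = 0.3733.

Step 5 — scale by n: T² = 4 · 0.3733 = 1.4934.

T² ≈ 1.4934


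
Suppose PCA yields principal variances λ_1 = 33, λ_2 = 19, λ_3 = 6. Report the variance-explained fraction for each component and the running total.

Step 1 — total variance = trace(Sigma) = Σ λ_i = 33 + 19 + 6 = 58.

Step 2 — fraction explained by component i = λ_i / Σ λ:
  PC1: 33/58 = 0.569
  PC2: 19/58 = 0.3276
  PC3: 6/58 = 0.1034

Step 3 — cumulative fraction after k components = (λ_1 + ... + λ_k) / Σ λ:
  k = 1: 33/58 = 0.569
  k = 2: (33 + 19)/58 = 52/58 = 0.8966
  k = 3: (33 + 19 + 6)/58 = 58/58 = 1

Summary (fraction, with percent):

explained: PC1 0.569 (56.9%), PC2 0.3276 (32.76%), PC3 0.1034 (10.34%);  cumulative: 0.569, 0.8966, 1


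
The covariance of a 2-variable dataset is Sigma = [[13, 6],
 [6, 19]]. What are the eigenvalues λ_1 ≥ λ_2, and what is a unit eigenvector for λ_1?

Step 1 — characteristic polynomial of 2×2 Sigma:
  det(Sigma - λI) = λ² - trace · λ + det = 0.
  trace = 13 + 19 = 32, det = 13·19 - (6)² = 211.
Step 2 — discriminant:
  Δ = trace² - 4·det = 1024 - 844 = 180.
Step 3 — eigenvalues:
  λ = (trace ± √Δ)/2 = (32 ± 13.4164)/2,
  λ_1 = 22.7082,  λ_2 = 9.2918.

Step 4 — unit eigenvector for λ_1: solve (Sigma - λ_1 I)v = 0. First row:
  (13 - 22.7082)·v_x + (6)·v_y = 0, i.e. (-9.7082)·v_x + (6)·v_y = 0,
  so v ∝ (b, λ_1 - a) = (6, 9.7082) = u.
  ||u|| = √((6)² + (9.7082)²) = √(130.2492) ≈ 11.4127,
  v_1 = u/||u|| ≈ (0.5257, 0.8507) (||v_1|| = 1).

λ_1 = 22.7082,  λ_2 = 9.2918;  v_1 ≈ (0.5257, 0.8507)


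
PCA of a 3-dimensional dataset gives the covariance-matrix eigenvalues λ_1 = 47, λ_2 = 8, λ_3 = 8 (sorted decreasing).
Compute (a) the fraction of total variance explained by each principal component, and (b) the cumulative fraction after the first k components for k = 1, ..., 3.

Step 1 — total variance = trace(Sigma) = Σ λ_i = 47 + 8 + 8 = 63.

Step 2 — fraction explained by component i = λ_i / Σ λ:
  PC1: 47/63 = 0.746
  PC2: 8/63 = 0.127
  PC3: 8/63 = 0.127

Step 3 — cumulative fraction after k components = (λ_1 + ... + λ_k) / Σ λ:
  k = 1: 47/63 = 0.746
  k = 2: (47 + 8)/63 = 55/63 = 0.873
  k = 3: (47 + 8 + 8)/63 = 63/63 = 1

Summary (fraction, with percent):

explained: PC1 0.746 (74.6%), PC2 0.127 (12.7%), PC3 0.127 (12.7%);  cumulative: 0.746, 0.873, 1


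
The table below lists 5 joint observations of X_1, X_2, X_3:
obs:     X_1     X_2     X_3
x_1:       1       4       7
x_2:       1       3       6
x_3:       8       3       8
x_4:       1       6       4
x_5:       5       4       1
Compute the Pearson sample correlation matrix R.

Step 1 — column means:
  mean(X_1) = (1 + 1 + 8 + 1 + 5) / 5 = 16/5 = 3.2
  mean(X_2) = (4 + 3 + 3 + 6 + 4) / 5 = 20/5 = 4
  mean(X_3) = (7 + 6 + 8 + 4 + 1) / 5 = 26/5 = 5.2

Step 2 — sample variances and covariances s[i,j] = (1/(n-1)) · Σ_k (x_{k,i} - mean_i) · (x_{k,j} - mean_j), with n-1 = 4:
  s[X_1,X_1] = ((-2.2)·(-2.2) + (-2.2)·(-2.2) + (4.8)·(4.8) + (-2.2)·(-2.2) + (1.8)·(1.8)) / 4 = 40.8/4 = 10.2
  s[X_1,X_2] = ((-2.2)·(0) + (-2.2)·(-1) + (4.8)·(-1) + (-2.2)·(2) + (1.8)·(0)) / 4 = -7/4 = -1.75
  s[X_1,X_3] = ((-2.2)·(1.8) + (-2.2)·(0.8) + (4.8)·(2.8) + (-2.2)·(-1.2) + (1.8)·(-4.2)) / 4 = 2.8/4 = 0.7
  s[X_2,X_2] = ((0)·(0) + (-1)·(-1) + (-1)·(-1) + (2)·(2) + (0)·(0)) / 4 = 6/4 = 1.5
  s[X_2,X_3] = ((0)·(1.8) + (-1)·(0.8) + (-1)·(2.8) + (2)·(-1.2) + (0)·(-4.2)) / 4 = -6/4 = -1.5
  s[X_3,X_3] = ((1.8)·(1.8) + (0.8)·(0.8) + (2.8)·(2.8) + (-1.2)·(-1.2) + (-4.2)·(-4.2)) / 4 = 30.8/4 = 7.7
  Sample standard deviations s_i = √(s[i,i]):
  s(X_1) = √(10.2) = 3.1937
  s(X_2) = √(1.5) = 1.2247
  s(X_3) = √(7.7) = 2.7749

Step 3 — r_{ij} = s_{ij} / (s_i · s_j):
  r[X_1,X_1] = 1 (diagonal).
  r[X_1,X_2] = -1.75 / (3.1937 · 1.2247) = -1.75 / 3.9115 = -0.4474
  r[X_1,X_3] = 0.7 / (3.1937 · 2.7749) = 0.7 / 8.8623 = 0.079
  r[X_2,X_2] = 1 (diagonal).
  r[X_2,X_3] = -1.5 / (1.2247 · 2.7749) = -1.5 / 3.3985 = -0.4414
  r[X_3,X_3] = 1 (diagonal).

R is symmetric with unit diagonal. Assembling:

R = [[1, -0.4474, 0.079],
 [-0.4474, 1, -0.4414],
 [0.079, -0.4414, 1]]


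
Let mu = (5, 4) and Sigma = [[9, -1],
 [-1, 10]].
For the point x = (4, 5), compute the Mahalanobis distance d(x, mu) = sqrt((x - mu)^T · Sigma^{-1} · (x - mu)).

Step 1 — centre the observation: (x - mu) = (-1, 1).

Step 2 — invert Sigma. det(Sigma) = 9·10 - (-1)² = 89.
  Sigma^{-1} = (1/det) · [[d, -b], [-b, a]] = [[0.1124, 0.0112],
 [0.0112, 0.1011]].

Step 3 — form the quadratic (x - mu)^T · Sigma^{-1} · (x - mu):
  Sigma^{-1} · (x - mu) = (-0.1011, 0.0899).
  (x - mu)^T · [Sigma^{-1} · (x - mu)] = (-1)·(-0.1011) + (1)·(0.0899) = 0.191.

Step 4 — take square root: d = √(0.191) ≈ 0.437.

d(x, mu) = √(0.191) ≈ 0.437


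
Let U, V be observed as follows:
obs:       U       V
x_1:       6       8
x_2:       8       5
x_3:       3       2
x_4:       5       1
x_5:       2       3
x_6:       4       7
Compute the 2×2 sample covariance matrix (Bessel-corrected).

Step 1 — column means:
  mean(U) = (6 + 8 + 3 + 5 + 2 + 4) / 6 = 28/6 = 4.6667
  mean(V) = (8 + 5 + 2 + 1 + 3 + 7) / 6 = 26/6 = 4.3333

Step 2 — sample covariance S[i,j] = (1/(n-1)) · Σ_k (x_{k,i} - mean_i) · (x_{k,j} - mean_j), with n-1 = 5.
  S[U,U] = ((1.3333)·(1.3333) + (3.3333)·(3.3333) + (-1.6667)·(-1.6667) + (0.3333)·(0.3333) + (-2.6667)·(-2.6667) + (-0.6667)·(-0.6667)) / 5 = 23.3333/5 = 4.6667
  S[U,V] = ((1.3333)·(3.6667) + (3.3333)·(0.6667) + (-1.6667)·(-2.3333) + (0.3333)·(-3.3333) + (-2.6667)·(-1.3333) + (-0.6667)·(2.6667)) / 5 = 11.6667/5 = 2.3333
  S[V,V] = ((3.6667)·(3.6667) + (0.6667)·(0.6667) + (-2.3333)·(-2.3333) + (-3.3333)·(-3.3333) + (-1.3333)·(-1.3333) + (2.6667)·(2.6667)) / 5 = 39.3333/5 = 7.8667

S is symmetric (S[j,i] = S[i,j]). Assembling:

S = [[4.6667, 2.3333],
 [2.3333, 7.8667]]


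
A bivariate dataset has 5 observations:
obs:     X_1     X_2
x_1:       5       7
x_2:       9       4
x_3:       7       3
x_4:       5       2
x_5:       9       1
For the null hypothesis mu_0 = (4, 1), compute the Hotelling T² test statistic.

Step 1 — sample mean vector:
  mean(X_1) = (5 + 9 + 7 + 5 + 9) / 5 = 35/5 = 7
  mean(X_2) = (7 + 4 + 3 + 2 + 1) / 5 = 17/5 = 3.4
  x̄ = (7, 3.4),  deviation x̄ - mu_0 = (7, 3.4) - (4, 1) = (3, 2.4).

Step 2 — sample covariance matrix, S[i,j] = (1/(n-1)) · Σ_k (x_{k,i} - mean_i) · (x_{k,j} - mean_j), divisor n-1 = 4:
  S[X_1,X_1] = ((-2)·(-2) + (2)·(2) + (0)·(0) + (-2)·(-2) + (2)·(2)) / 4 = 16/4 = 4
  S[X_1,X_2] = ((-2)·(3.6) + (2)·(0.6) + (0)·(-0.4) + (-2)·(-1.4) + (2)·(-2.4)) / 4 = -8/4 = -2
  S[X_2,X_2] = ((3.6)·(3.6) + (0.6)·(0.6) + (-0.4)·(-0.4) + (-1.4)·(-1.4) + (-2.4)·(-2.4)) / 4 = 21.2/4 = 5.3
  S = [[4, -2],
 [-2, 5.3]].

Step 3 — invert S. det(S) = 4·5.3 - (-2)² = 17.2.
  S^{-1} = (1/det) · [[d, -b], [-b, a]] = [[0.3081, 0.1163],
 [0.1163, 0.2326]].

Step 4 — quadratic form (x̄ - mu_0)^T · S^{-1} · (x̄ - mu_0):
  S^{-1} · (x̄ - mu_0) = (1.2035, 0.907),
  (x̄ - mu_0)^T · [...] = (3)·(1.2035) + (2.4)·(0.907) = 5.7872.

Step 5 — scale by n: T² = 5 · 5.7872 = 28.936.

T² ≈ 28.936


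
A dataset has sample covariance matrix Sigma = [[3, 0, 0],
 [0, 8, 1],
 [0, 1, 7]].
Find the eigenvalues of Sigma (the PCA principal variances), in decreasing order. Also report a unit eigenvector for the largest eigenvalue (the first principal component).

Step 1 — characteristic polynomial p(λ) = det(λI - Sigma) = λ³ - tr·λ² + c_1·λ - det, where tr = trace, c_1 = sum of the principal 2×2 minors, det = det(Sigma):
  tr = 3 + 8 + 7 = 18,
  c_1 = (3·8 - (0)²) + (3·7 - (0)²) + (8·7 - (1)²) = 24 + 21 + 55 = 100,
  det = 3·(8·7 - (1)²) - (0)·((0)·7 - (1)·(0)) + (0)·((0)·(1) - 8·(0)) = 3·(55) - (0)·(0) + (0)·(0) = 165.
  So p(λ) = λ³ - 18λ² + 100λ - 165.
Step 2 — look for an integer root (rational root theorem: any rational root is an integer divisor of 165). Testing λ = 3:
  p(3) = 27 - 162 + 300 - 165 = 0  ✓
  Dividing out (λ - 3): p(λ) = (λ - 3)(λ² - 15λ + 55).
Step 3 — remaining eigenvalues from the quadratic λ² - 15λ + 55 = 0:
  Δ = 15² - 4·55 = 225 - 220 = 5,  λ = (15 ± √5)/2 = (15 ± 2.2361)/2 ≈ 8.618 or 6.382.
  Sorted: λ_1 = 8.618,  λ_2 = 6.382,  λ_3 = 3  (check: sum = 18 = tr ✓).

Step 4 — unit eigenvector for λ_1 ≈ 8.618: v spans the null space of (Sigma - λ_1 I), whose rows are
  r_1 = (-5.618, 0, 0),  r_2 = (0, -0.618, 1),  r_3 = (0, 1, -1.618).
  v is orthogonal to every row, so take v ∝ r_1 × r_2 = ((0)·(1) - (0)·(-0.618), (0)·(0) - (-5.618)·(1), (-5.618)·(-0.618) - (0)·(0)) ≈ (0, 5.618, 3.4721).
  Let u = (0, 5.618, 3.4721).
  ||u|| = √((0)² + (5.618)² + (3.4721)²) = √(43.618) ≈ 6.6044,  v_1 = u/||u|| ≈ (0, 0.8507, 0.5257) (||v_1|| = 1).

λ_1 = 8.618,  λ_2 = 6.382,  λ_3 = 3;  v_1 ≈ (0, 0.8507, 0.5257)


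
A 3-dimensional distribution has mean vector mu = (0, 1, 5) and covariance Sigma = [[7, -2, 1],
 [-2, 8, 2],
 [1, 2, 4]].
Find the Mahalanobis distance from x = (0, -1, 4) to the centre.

Step 1 — centre the observation: (x - mu) = (0, -2, -1).

Step 2 — invert Sigma (cofactor / det for 3×3, or solve directly):
  Sigma^{-1} = [[0.1707, 0.061, -0.0732],
 [0.061, 0.1646, -0.0976],
 [-0.0732, -0.0976, 0.3171]].

Step 3 — form the quadratic (x - mu)^T · Sigma^{-1} · (x - mu):
  Sigma^{-1} · (x - mu) = (-0.0488, -0.2317, -0.122).
  (x - mu)^T · [Sigma^{-1} · (x - mu)] = (0)·(-0.0488) + (-2)·(-0.2317) + (-1)·(-0.122) = 0.5854.

Step 4 — take square root: d = √(0.5854) ≈ 0.7651.

d(x, mu) = √(0.5854) ≈ 0.7651


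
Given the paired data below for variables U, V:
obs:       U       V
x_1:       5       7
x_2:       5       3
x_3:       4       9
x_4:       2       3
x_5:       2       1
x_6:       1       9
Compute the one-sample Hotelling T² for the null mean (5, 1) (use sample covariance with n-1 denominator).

Step 1 — sample mean vector:
  mean(U) = (5 + 5 + 4 + 2 + 2 + 1) / 6 = 19/6 = 3.1667
  mean(V) = (7 + 3 + 9 + 3 + 1 + 9) / 6 = 32/6 = 5.3333
  x̄ = (3.1667, 5.3333),  deviation x̄ - mu_0 = (3.1667, 5.3333) - (5, 1) = (-1.8333, 4.3333).

Step 2 — sample covariance matrix, S[i,j] = (1/(n-1)) · Σ_k (x_{k,i} - mean_i) · (x_{k,j} - mean_j), divisor n-1 = 5:
  S[U,U] = ((1.8333)·(1.8333) + (1.8333)·(1.8333) + (0.8333)·(0.8333) + (-1.1667)·(-1.1667) + (-1.1667)·(-1.1667) + (-2.1667)·(-2.1667)) / 5 = 14.8333/5 = 2.9667
  S[U,V] = ((1.8333)·(1.6667) + (1.8333)·(-2.3333) + (0.8333)·(3.6667) + (-1.1667)·(-2.3333) + (-1.1667)·(-4.3333) + (-2.1667)·(3.6667)) / 5 = 1.6667/5 = 0.3333
  S[V,V] = ((1.6667)·(1.6667) + (-2.3333)·(-2.3333) + (3.6667)·(3.6667) + (-2.3333)·(-2.3333) + (-4.3333)·(-4.3333) + (3.6667)·(3.6667)) / 5 = 59.3333/5 = 11.8667
  S = [[2.9667, 0.3333],
 [0.3333, 11.8667]].

Step 3 — invert S. det(S) = 2.9667·11.8667 - (0.3333)² = 35.0933.
  S^{-1} = (1/det) · [[d, -b], [-b, a]] = [[0.3381, -0.0095],
 [-0.0095, 0.0845]].

Step 4 — quadratic form (x̄ - mu_0)^T · S^{-1} · (x̄ - mu_0):
  S^{-1} · (x̄ - mu_0) = (-0.6611, 0.3837),
  (x̄ - mu_0)^T · [...] = (-1.8333)·(-0.6611) + (4.3333)·(0.3837) = 2.8749.

Step 5 — scale by n: T² = 6 · 2.8749 = 17.2492.

T² ≈ 17.2492


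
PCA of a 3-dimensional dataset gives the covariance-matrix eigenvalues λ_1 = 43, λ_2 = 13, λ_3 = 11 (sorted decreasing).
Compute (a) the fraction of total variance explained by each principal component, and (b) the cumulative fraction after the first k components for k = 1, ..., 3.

Step 1 — total variance = trace(Sigma) = Σ λ_i = 43 + 13 + 11 = 67.

Step 2 — fraction explained by component i = λ_i / Σ λ:
  PC1: 43/67 = 0.6418
  PC2: 13/67 = 0.194
  PC3: 11/67 = 0.1642

Step 3 — cumulative fraction after k components = (λ_1 + ... + λ_k) / Σ λ:
  k = 1: 43/67 = 0.6418
  k = 2: (43 + 13)/67 = 56/67 = 0.8358
  k = 3: (43 + 13 + 11)/67 = 67/67 = 1

Summary (fraction, with percent):

explained: PC1 0.6418 (64.18%), PC2 0.194 (19.4%), PC3 0.1642 (16.42%);  cumulative: 0.6418, 0.8358, 1


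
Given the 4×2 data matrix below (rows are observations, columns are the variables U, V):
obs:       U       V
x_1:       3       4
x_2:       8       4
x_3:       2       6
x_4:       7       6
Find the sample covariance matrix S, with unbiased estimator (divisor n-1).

Step 1 — column means:
  mean(U) = (3 + 8 + 2 + 7) / 4 = 20/4 = 5
  mean(V) = (4 + 4 + 6 + 6) / 4 = 20/4 = 5

Step 2 — sample covariance S[i,j] = (1/(n-1)) · Σ_k (x_{k,i} - mean_i) · (x_{k,j} - mean_j), with n-1 = 3.
  S[U,U] = ((-2)·(-2) + (3)·(3) + (-3)·(-3) + (2)·(2)) / 3 = 26/3 = 8.6667
  S[U,V] = ((-2)·(-1) + (3)·(-1) + (-3)·(1) + (2)·(1)) / 3 = -2/3 = -0.6667
  S[V,V] = ((-1)·(-1) + (-1)·(-1) + (1)·(1) + (1)·(1)) / 3 = 4/3 = 1.3333

S is symmetric (S[j,i] = S[i,j]). Assembling:

S = [[8.6667, -0.6667],
 [-0.6667, 1.3333]]


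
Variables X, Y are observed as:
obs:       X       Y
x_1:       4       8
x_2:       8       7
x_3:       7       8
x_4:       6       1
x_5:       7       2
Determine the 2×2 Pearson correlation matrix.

Step 1 — column means:
  mean(X) = (4 + 8 + 7 + 6 + 7) / 5 = 32/5 = 6.4
  mean(Y) = (8 + 7 + 8 + 1 + 2) / 5 = 26/5 = 5.2

Step 2 — sample variances and covariances s[i,j] = (1/(n-1)) · Σ_k (x_{k,i} - mean_i) · (x_{k,j} - mean_j), with n-1 = 4:
  s[X,X] = ((-2.4)·(-2.4) + (1.6)·(1.6) + (0.6)·(0.6) + (-0.4)·(-0.4) + (0.6)·(0.6)) / 4 = 9.2/4 = 2.3
  s[X,Y] = ((-2.4)·(2.8) + (1.6)·(1.8) + (0.6)·(2.8) + (-0.4)·(-4.2) + (0.6)·(-3.2)) / 4 = -2.4/4 = -0.6
  s[Y,Y] = ((2.8)·(2.8) + (1.8)·(1.8) + (2.8)·(2.8) + (-4.2)·(-4.2) + (-3.2)·(-3.2)) / 4 = 46.8/4 = 11.7
  Sample standard deviations s_i = √(s[i,i]):
  s(X) = √(2.3) = 1.5166
  s(Y) = √(11.7) = 3.4205

Step 3 — r_{ij} = s_{ij} / (s_i · s_j):
  r[X,X] = 1 (diagonal).
  r[X,Y] = -0.6 / (1.5166 · 3.4205) = -0.6 / 5.1875 = -0.1157
  r[Y,Y] = 1 (diagonal).

R is symmetric with unit diagonal. Assembling:

R = [[1, -0.1157],
 [-0.1157, 1]]


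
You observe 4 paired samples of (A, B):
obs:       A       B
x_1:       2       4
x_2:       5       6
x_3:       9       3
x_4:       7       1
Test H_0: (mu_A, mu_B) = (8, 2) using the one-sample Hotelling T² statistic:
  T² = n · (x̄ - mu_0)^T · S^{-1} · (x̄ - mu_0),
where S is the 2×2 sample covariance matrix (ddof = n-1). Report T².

Step 1 — sample mean vector:
  mean(A) = (2 + 5 + 9 + 7) / 4 = 23/4 = 5.75
  mean(B) = (4 + 6 + 3 + 1) / 4 = 14/4 = 3.5
  x̄ = (5.75, 3.5),  deviation x̄ - mu_0 = (5.75, 3.5) - (8, 2) = (-2.25, 1.5).

Step 2 — sample covariance matrix, S[i,j] = (1/(n-1)) · Σ_k (x_{k,i} - mean_i) · (x_{k,j} - mean_j), divisor n-1 = 3:
  S[A,A] = ((-3.75)·(-3.75) + (-0.75)·(-0.75) + (3.25)·(3.25) + (1.25)·(1.25)) / 3 = 26.75/3 = 8.9167
  S[A,B] = ((-3.75)·(0.5) + (-0.75)·(2.5) + (3.25)·(-0.5) + (1.25)·(-2.5)) / 3 = -8.5/3 = -2.8333
  S[B,B] = ((0.5)·(0.5) + (2.5)·(2.5) + (-0.5)·(-0.5) + (-2.5)·(-2.5)) / 3 = 13/3 = 4.3333
  S = [[8.9167, -2.8333],
 [-2.8333, 4.3333]].

Step 3 — invert S. det(S) = 8.9167·4.3333 - (-2.8333)² = 30.6111.
  S^{-1} = (1/det) · [[d, -b], [-b, a]] = [[0.1416, 0.0926],
 [0.0926, 0.2913]].

Step 4 — quadratic form (x̄ - mu_0)^T · S^{-1} · (x̄ - mu_0):
  S^{-1} · (x̄ - mu_0) = (-0.1797, 0.2287),
  (x̄ - mu_0)^T · [...] = (-2.25)·(-0.1797) + (1.5)·(0.2287) = 0.7473.

Step 5 — scale by n: T² = 4 · 0.7473 = 2.9891.

T² ≈ 2.9891


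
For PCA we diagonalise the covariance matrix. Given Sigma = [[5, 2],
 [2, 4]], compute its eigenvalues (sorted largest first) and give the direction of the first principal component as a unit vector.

Step 1 — characteristic polynomial of 2×2 Sigma:
  det(Sigma - λI) = λ² - trace · λ + det = 0.
  trace = 5 + 4 = 9, det = 5·4 - (2)² = 16.
Step 2 — discriminant:
  Δ = trace² - 4·det = 81 - 64 = 17.
Step 3 — eigenvalues:
  λ = (trace ± √Δ)/2 = (9 ± 4.1231)/2,
  λ_1 = 6.5616,  λ_2 = 2.4384.

Step 4 — unit eigenvector for λ_1: solve (Sigma - λ_1 I)v = 0. First row:
  (5 - 6.5616)·v_x + (2)·v_y = 0, i.e. (-1.5616)·v_x + (2)·v_y = 0,
  so v ∝ (b, λ_1 - a) = (2, 1.5616) = u.
  ||u|| = √((2)² + (1.5616)²) = √(6.4384) ≈ 2.5374,
  v_1 = u/||u|| ≈ (0.7882, 0.6154) (||v_1|| = 1).

λ_1 = 6.5616,  λ_2 = 2.4384;  v_1 ≈ (0.7882, 0.6154)


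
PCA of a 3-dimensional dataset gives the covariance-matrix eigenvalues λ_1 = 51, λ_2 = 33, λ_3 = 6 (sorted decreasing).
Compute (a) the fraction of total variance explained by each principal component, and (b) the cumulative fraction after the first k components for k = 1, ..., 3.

Step 1 — total variance = trace(Sigma) = Σ λ_i = 51 + 33 + 6 = 90.

Step 2 — fraction explained by component i = λ_i / Σ λ:
  PC1: 51/90 = 0.5667
  PC2: 33/90 = 0.3667
  PC3: 6/90 = 0.0667

Step 3 — cumulative fraction after k components = (λ_1 + ... + λ_k) / Σ λ:
  k = 1: 51/90 = 0.5667
  k = 2: (51 + 33)/90 = 84/90 = 0.9333
  k = 3: (51 + 33 + 6)/90 = 90/90 = 1

Summary (fraction, with percent):

explained: PC1 0.5667 (56.67%), PC2 0.3667 (36.67%), PC3 0.0667 (6.67%);  cumulative: 0.5667, 0.9333, 1


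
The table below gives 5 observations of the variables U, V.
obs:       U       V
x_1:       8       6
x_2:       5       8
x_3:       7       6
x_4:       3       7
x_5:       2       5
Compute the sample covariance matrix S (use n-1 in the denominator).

Step 1 — column means:
  mean(U) = (8 + 5 + 7 + 3 + 2) / 5 = 25/5 = 5
  mean(V) = (6 + 8 + 6 + 7 + 5) / 5 = 32/5 = 6.4

Step 2 — sample covariance S[i,j] = (1/(n-1)) · Σ_k (x_{k,i} - mean_i) · (x_{k,j} - mean_j), with n-1 = 4.
  S[U,U] = ((3)·(3) + (0)·(0) + (2)·(2) + (-2)·(-2) + (-3)·(-3)) / 4 = 26/4 = 6.5
  S[U,V] = ((3)·(-0.4) + (0)·(1.6) + (2)·(-0.4) + (-2)·(0.6) + (-3)·(-1.4)) / 4 = 1/4 = 0.25
  S[V,V] = ((-0.4)·(-0.4) + (1.6)·(1.6) + (-0.4)·(-0.4) + (0.6)·(0.6) + (-1.4)·(-1.4)) / 4 = 5.2/4 = 1.3

S is symmetric (S[j,i] = S[i,j]). Assembling:

S = [[6.5, 0.25],
 [0.25, 1.3]]


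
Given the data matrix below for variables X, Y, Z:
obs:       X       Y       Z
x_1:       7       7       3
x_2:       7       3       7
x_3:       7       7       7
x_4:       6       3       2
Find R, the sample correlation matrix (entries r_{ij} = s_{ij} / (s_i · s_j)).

Step 1 — column means:
  mean(X) = (7 + 7 + 7 + 6) / 4 = 27/4 = 6.75
  mean(Y) = (7 + 3 + 7 + 3) / 4 = 20/4 = 5
  mean(Z) = (3 + 7 + 7 + 2) / 4 = 19/4 = 4.75

Step 2 — sample variances and covariances s[i,j] = (1/(n-1)) · Σ_k (x_{k,i} - mean_i) · (x_{k,j} - mean_j), with n-1 = 3:
  s[X,X] = ((0.25)·(0.25) + (0.25)·(0.25) + (0.25)·(0.25) + (-0.75)·(-0.75)) / 3 = 0.75/3 = 0.25
  s[X,Y] = ((0.25)·(2) + (0.25)·(-2) + (0.25)·(2) + (-0.75)·(-2)) / 3 = 2/3 = 0.6667
  s[X,Z] = ((0.25)·(-1.75) + (0.25)·(2.25) + (0.25)·(2.25) + (-0.75)·(-2.75)) / 3 = 2.75/3 = 0.9167
  s[Y,Y] = ((2)·(2) + (-2)·(-2) + (2)·(2) + (-2)·(-2)) / 3 = 16/3 = 5.3333
  s[Y,Z] = ((2)·(-1.75) + (-2)·(2.25) + (2)·(2.25) + (-2)·(-2.75)) / 3 = 2/3 = 0.6667
  s[Z,Z] = ((-1.75)·(-1.75) + (2.25)·(2.25) + (2.25)·(2.25) + (-2.75)·(-2.75)) / 3 = 20.75/3 = 6.9167
  Sample standard deviations s_i = √(s[i,i]):
  s(X) = √(0.25) = 0.5
  s(Y) = √(5.3333) = 2.3094
  s(Z) = √(6.9167) = 2.63

Step 3 — r_{ij} = s_{ij} / (s_i · s_j):
  r[X,X] = 1 (diagonal).
  r[X,Y] = 0.6667 / (0.5 · 2.3094) = 0.6667 / 1.1547 = 0.5774
  r[X,Z] = 0.9167 / (0.5 · 2.63) = 0.9167 / 1.315 = 0.6971
  r[Y,Y] = 1 (diagonal).
  r[Y,Z] = 0.6667 / (2.3094 · 2.63) = 0.6667 / 6.0736 = 0.1098
  r[Z,Z] = 1 (diagonal).

R is symmetric with unit diagonal. Assembling:

R = [[1, 0.5774, 0.6971],
 [0.5774, 1, 0.1098],
 [0.6971, 0.1098, 1]]


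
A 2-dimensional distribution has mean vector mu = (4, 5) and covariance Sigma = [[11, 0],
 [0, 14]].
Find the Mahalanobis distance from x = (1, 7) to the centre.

Step 1 — centre the observation: (x - mu) = (-3, 2).

Step 2 — invert Sigma. det(Sigma) = 11·14 - (0)² = 154.
  Sigma^{-1} = (1/det) · [[d, -b], [-b, a]] = [[0.0909, 0],
 [0, 0.0714]].

Step 3 — form the quadratic (x - mu)^T · Sigma^{-1} · (x - mu):
  Sigma^{-1} · (x - mu) = (-0.2727, 0.1429).
  (x - mu)^T · [Sigma^{-1} · (x - mu)] = (-3)·(-0.2727) + (2)·(0.1429) = 1.1039.

Step 4 — take square root: d = √(1.1039) ≈ 1.0507.

d(x, mu) = √(1.1039) ≈ 1.0507


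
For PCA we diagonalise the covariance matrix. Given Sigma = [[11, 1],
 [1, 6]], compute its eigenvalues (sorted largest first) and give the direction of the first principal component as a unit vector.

Step 1 — characteristic polynomial of 2×2 Sigma:
  det(Sigma - λI) = λ² - trace · λ + det = 0.
  trace = 11 + 6 = 17, det = 11·6 - (1)² = 65.
Step 2 — discriminant:
  Δ = trace² - 4·det = 289 - 260 = 29.
Step 3 — eigenvalues:
  λ = (trace ± √Δ)/2 = (17 ± 5.3852)/2,
  λ_1 = 11.1926,  λ_2 = 5.8074.

Step 4 — unit eigenvector for λ_1: solve (Sigma - λ_1 I)v = 0. First row:
  (11 - 11.1926)·v_x + (1)·v_y = 0, i.e. (-0.1926)·v_x + (1)·v_y = 0,
  so v ∝ (b, λ_1 - a) = (1, 0.1926) = u.
  ||u|| = √((1)² + (0.1926)²) = √(1.0371) ≈ 1.0184,
  v_1 = u/||u|| ≈ (0.982, 0.1891) (||v_1|| = 1).

λ_1 = 11.1926,  λ_2 = 5.8074;  v_1 ≈ (0.982, 0.1891)


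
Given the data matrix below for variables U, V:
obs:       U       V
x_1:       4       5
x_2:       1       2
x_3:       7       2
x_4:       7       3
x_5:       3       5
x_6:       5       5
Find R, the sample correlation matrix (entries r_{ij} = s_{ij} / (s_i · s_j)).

Step 1 — column means:
  mean(U) = (4 + 1 + 7 + 7 + 3 + 5) / 6 = 27/6 = 4.5
  mean(V) = (5 + 2 + 2 + 3 + 5 + 5) / 6 = 22/6 = 3.6667

Step 2 — sample variances and covariances s[i,j] = (1/(n-1)) · Σ_k (x_{k,i} - mean_i) · (x_{k,j} - mean_j), with n-1 = 5:
  s[U,U] = ((-0.5)·(-0.5) + (-3.5)·(-3.5) + (2.5)·(2.5) + (2.5)·(2.5) + (-1.5)·(-1.5) + (0.5)·(0.5)) / 5 = 27.5/5 = 5.5
  s[U,V] = ((-0.5)·(1.3333) + (-3.5)·(-1.6667) + (2.5)·(-1.6667) + (2.5)·(-0.6667) + (-1.5)·(1.3333) + (0.5)·(1.3333)) / 5 = -2/5 = -0.4
  s[V,V] = ((1.3333)·(1.3333) + (-1.6667)·(-1.6667) + (-1.6667)·(-1.6667) + (-0.6667)·(-0.6667) + (1.3333)·(1.3333) + (1.3333)·(1.3333)) / 5 = 11.3333/5 = 2.2667
  Sample standard deviations s_i = √(s[i,i]):
  s(U) = √(5.5) = 2.3452
  s(V) = √(2.2667) = 1.5055

Step 3 — r_{ij} = s_{ij} / (s_i · s_j):
  r[U,U] = 1 (diagonal).
  r[U,V] = -0.4 / (2.3452 · 1.5055) = -0.4 / 3.5308 = -0.1133
  r[V,V] = 1 (diagonal).

R is symmetric with unit diagonal. Assembling:

R = [[1, -0.1133],
 [-0.1133, 1]]


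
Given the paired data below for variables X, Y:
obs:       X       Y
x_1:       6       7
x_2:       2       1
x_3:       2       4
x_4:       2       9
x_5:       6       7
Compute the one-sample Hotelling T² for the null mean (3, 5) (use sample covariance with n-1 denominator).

Step 1 — sample mean vector:
  mean(X) = (6 + 2 + 2 + 2 + 6) / 5 = 18/5 = 3.6
  mean(Y) = (7 + 1 + 4 + 9 + 7) / 5 = 28/5 = 5.6
  x̄ = (3.6, 5.6),  deviation x̄ - mu_0 = (3.6, 5.6) - (3, 5) = (0.6, 0.6).

Step 2 — sample covariance matrix, S[i,j] = (1/(n-1)) · Σ_k (x_{k,i} - mean_i) · (x_{k,j} - mean_j), divisor n-1 = 4:
  S[X,X] = ((2.4)·(2.4) + (-1.6)·(-1.6) + (-1.6)·(-1.6) + (-1.6)·(-1.6) + (2.4)·(2.4)) / 4 = 19.2/4 = 4.8
  S[X,Y] = ((2.4)·(1.4) + (-1.6)·(-4.6) + (-1.6)·(-1.6) + (-1.6)·(3.4) + (2.4)·(1.4)) / 4 = 11.2/4 = 2.8
  S[Y,Y] = ((1.4)·(1.4) + (-4.6)·(-4.6) + (-1.6)·(-1.6) + (3.4)·(3.4) + (1.4)·(1.4)) / 4 = 39.2/4 = 9.8
  S = [[4.8, 2.8],
 [2.8, 9.8]].

Step 3 — invert S. det(S) = 4.8·9.8 - (2.8)² = 39.2.
  S^{-1} = (1/det) · [[d, -b], [-b, a]] = [[0.25, -0.0714],
 [-0.0714, 0.1224]].

Step 4 — quadratic form (x̄ - mu_0)^T · S^{-1} · (x̄ - mu_0):
  S^{-1} · (x̄ - mu_0) = (0.1071, 0.0306),
  (x̄ - mu_0)^T · [...] = (0.6)·(0.1071) + (0.6)·(0.0306) = 0.0827.

Step 5 — scale by n: T² = 5 · 0.0827 = 0.4133.

T² ≈ 0.4133


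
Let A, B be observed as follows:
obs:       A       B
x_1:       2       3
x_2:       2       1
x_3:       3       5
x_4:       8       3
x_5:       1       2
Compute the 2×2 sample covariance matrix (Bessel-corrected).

Step 1 — column means:
  mean(A) = (2 + 2 + 3 + 8 + 1) / 5 = 16/5 = 3.2
  mean(B) = (3 + 1 + 5 + 3 + 2) / 5 = 14/5 = 2.8

Step 2 — sample covariance S[i,j] = (1/(n-1)) · Σ_k (x_{k,i} - mean_i) · (x_{k,j} - mean_j), with n-1 = 4.
  S[A,A] = ((-1.2)·(-1.2) + (-1.2)·(-1.2) + (-0.2)·(-0.2) + (4.8)·(4.8) + (-2.2)·(-2.2)) / 4 = 30.8/4 = 7.7
  S[A,B] = ((-1.2)·(0.2) + (-1.2)·(-1.8) + (-0.2)·(2.2) + (4.8)·(0.2) + (-2.2)·(-0.8)) / 4 = 4.2/4 = 1.05
  S[B,B] = ((0.2)·(0.2) + (-1.8)·(-1.8) + (2.2)·(2.2) + (0.2)·(0.2) + (-0.8)·(-0.8)) / 4 = 8.8/4 = 2.2

S is symmetric (S[j,i] = S[i,j]). Assembling:

S = [[7.7, 1.05],
 [1.05, 2.2]]


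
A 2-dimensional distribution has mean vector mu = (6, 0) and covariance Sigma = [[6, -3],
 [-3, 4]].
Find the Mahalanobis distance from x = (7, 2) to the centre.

Step 1 — centre the observation: (x - mu) = (1, 2).

Step 2 — invert Sigma. det(Sigma) = 6·4 - (-3)² = 15.
  Sigma^{-1} = (1/det) · [[d, -b], [-b, a]] = [[0.2667, 0.2],
 [0.2, 0.4]].

Step 3 — form the quadratic (x - mu)^T · Sigma^{-1} · (x - mu):
  Sigma^{-1} · (x - mu) = (0.6667, 1).
  (x - mu)^T · [Sigma^{-1} · (x - mu)] = (1)·(0.6667) + (2)·(1) = 2.6667.

Step 4 — take square root: d = √(2.6667) ≈ 1.633.

d(x, mu) = √(2.6667) ≈ 1.633


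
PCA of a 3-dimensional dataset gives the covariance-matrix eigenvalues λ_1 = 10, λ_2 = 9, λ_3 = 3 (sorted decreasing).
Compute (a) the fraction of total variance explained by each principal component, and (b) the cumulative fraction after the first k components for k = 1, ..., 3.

Step 1 — total variance = trace(Sigma) = Σ λ_i = 10 + 9 + 3 = 22.

Step 2 — fraction explained by component i = λ_i / Σ λ:
  PC1: 10/22 = 0.4545
  PC2: 9/22 = 0.4091
  PC3: 3/22 = 0.1364

Step 3 — cumulative fraction after k components = (λ_1 + ... + λ_k) / Σ λ:
  k = 1: 10/22 = 0.4545
  k = 2: (10 + 9)/22 = 19/22 = 0.8636
  k = 3: (10 + 9 + 3)/22 = 22/22 = 1

Summary (fraction, with percent):

explained: PC1 0.4545 (45.45%), PC2 0.4091 (40.91%), PC3 0.1364 (13.64%);  cumulative: 0.4545, 0.8636, 1
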